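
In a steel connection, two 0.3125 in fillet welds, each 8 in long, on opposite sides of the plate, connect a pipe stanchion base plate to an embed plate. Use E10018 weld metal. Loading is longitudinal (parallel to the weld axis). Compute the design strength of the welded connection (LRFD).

E100XX → F_EXX = 100 ksi.
Effective throat t_e = 0.707 × 0.3125 = 0.2209 in.
Total length L = 16 in; A_we = 0.2209 × 16 = 3.535 in².
F_nw = 0.6 F_EXX = 0.6 × 100 = 60 ksi.
φR_n = 0.75 × 60 × 3.535 = 159.1 kips.

φR_n ≈ 159 kips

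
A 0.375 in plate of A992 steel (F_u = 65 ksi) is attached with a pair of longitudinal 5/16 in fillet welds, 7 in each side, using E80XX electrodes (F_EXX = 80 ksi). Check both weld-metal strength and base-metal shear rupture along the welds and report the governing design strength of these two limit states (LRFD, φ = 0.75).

φR_n ≈ 111 kips (weld metal governs)

t_e = 0.707 × 0.3125 = 0.2209 in; L = 14 in.
Weld metal: φR_n = 0.75 × 0.6 × 80 × 0.2209 × 14 = 111.4 kips.
Base metal (shear rupture): φR_n = 0.75 × 0.6 × 65 × 0.375 × 14 = 153.6 kips.
Governing: weld metal.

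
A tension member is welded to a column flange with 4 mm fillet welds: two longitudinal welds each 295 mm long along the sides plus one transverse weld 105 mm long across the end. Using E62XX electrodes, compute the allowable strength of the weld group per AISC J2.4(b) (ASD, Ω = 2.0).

E62XX → F_EXX = 620 MPa.
t_e = 0.707 × 4 = 2.828 mm.
R_nwl = 0.6 × 620 × 2.828 × 590 × 10⁻³ = 620.7 kN (longitudinal, 2 welds).
R_nwt = 0.6 × 620 × 2.828 × 105 × 10⁻³ = 110.5 kN (transverse, base value).
(i) R_nwl + R_nwt = 731.2 kN; (ii) 0.85 R_nwl + 1.5 R_nwt = 693.3 kN.
R_n = max = 731.2 kN [governs: (i)]; R_n/Ω = 365.6 kN.

R_n/Ω ≈ 366 kN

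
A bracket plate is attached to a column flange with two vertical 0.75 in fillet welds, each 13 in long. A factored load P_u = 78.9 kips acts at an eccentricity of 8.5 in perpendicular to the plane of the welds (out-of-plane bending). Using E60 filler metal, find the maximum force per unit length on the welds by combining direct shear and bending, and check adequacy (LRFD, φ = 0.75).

E60XX → F_EXX = 60 ksi.
L_w = 2 × 13 = 26 in; section modulus (unit throat) S = 2 × L²/6 = 56.33 in².
Direct shear f_v = P/L_w = 78.9/26 = 3.035 kip/in.
Moment M = P × e = 78.9 × 8.5 = 670.65 kip·in; bending f_b = M/S = 11.91 kip/in.
f_max = √(f_v² + f_b²) = √(3.035² + 11.91²) = 12.29 kip/in.
φr_n = 0.75 × 0.6 × 60 × (0.707 × 0.75) = 14.32 kip/in → adequate.

f_max ≈ 12.3 kip/in; adequate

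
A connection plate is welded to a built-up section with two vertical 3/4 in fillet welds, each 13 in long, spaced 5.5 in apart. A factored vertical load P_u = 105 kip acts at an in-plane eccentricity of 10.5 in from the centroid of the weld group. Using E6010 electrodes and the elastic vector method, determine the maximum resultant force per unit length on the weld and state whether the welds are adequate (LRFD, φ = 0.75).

E60XX → F_EXX = 60 ksi.
Total weld length L_w = 26 in. Treat welds as unit-width lines.
Polar moment about centroid: J = 2[d³/12 + d(b/2)²] = 2[13³/12 + 13×2.75²] = 562.8 in³.
Direct shear f_v = P/L_w = 105 / 26 = 4.038 kip/in (vertical).
Torsion M = P·e = 105 × 10.5 = 1102.5 kip·in.
Critical point at (x, y) = (2.75, 6.5) from centroid. f_tx = M·y/J = 12.73 kip/in; f_ty = M·x/J = 5.387 kip/in.
Resultant f_max = √[f_tx² + (f_v + f_ty)²] = √[12.73² + (4.038 + 5.387)²] = 15.84 kip/in.
Capacity per unit length: φr_n = 0.75 × 0.6 × 60 × (0.707 × 0.75) = 14.32 kip/in.
15.84 > 14.32 → NOT adequate.

f_max ≈ 15.8 kip/in; NOT adequate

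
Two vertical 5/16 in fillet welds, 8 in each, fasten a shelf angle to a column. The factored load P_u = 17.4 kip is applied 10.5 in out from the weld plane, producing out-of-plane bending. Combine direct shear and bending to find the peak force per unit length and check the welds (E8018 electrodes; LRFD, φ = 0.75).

f_max ≈ 8.63 kip/in; NOT adequate

E80XX → F_EXX = 80 ksi.
L_w = 2 × 8 = 16 in; section modulus (unit throat) S = 2 × L²/6 = 21.33 in².
Direct shear f_v = P/L_w = 17.4/16 = 1.087 kip/in.
Moment M = P × e = 17.4 × 10.5 = 182.7 kip·in; bending f_b = M/S = 8.564 kip/in.
f_max = √(f_v² + f_b²) = √(1.087² + 8.564²) = 8.633 kip/in.
φr_n = 0.75 × 0.6 × 80 × (0.707 × 0.3125) = 7.954 kip/in → NOT adequate.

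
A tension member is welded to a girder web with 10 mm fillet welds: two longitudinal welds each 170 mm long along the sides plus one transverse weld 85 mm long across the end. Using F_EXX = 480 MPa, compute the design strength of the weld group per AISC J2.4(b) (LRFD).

φR_n ≈ 649 kN

t_e = 0.707 × 10 = 7.07 mm.
R_nwl = 0.6 × 480 × 7.07 × 340 × 10⁻³ = 692.3 kN (longitudinal, 2 welds).
R_nwt = 0.6 × 480 × 7.07 × 85 × 10⁻³ = 173.1 kN (transverse, base value).
(i) R_nwl + R_nwt = 865.4 kN; (ii) 0.85 R_nwl + 1.5 R_nwt = 848.1 kN.
R_n = max = 865.4 kN [governs: (i)]; φR_n = 649 kN.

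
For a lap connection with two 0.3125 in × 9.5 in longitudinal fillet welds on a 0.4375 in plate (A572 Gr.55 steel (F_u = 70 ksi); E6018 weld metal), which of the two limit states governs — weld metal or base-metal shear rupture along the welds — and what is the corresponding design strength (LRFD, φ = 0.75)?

E60XX → F_EXX = 60 ksi.
t_e = 0.707 × 0.3125 = 0.2209 in; L = 19 in.
Weld metal: φR_n = 0.75 × 0.6 × 60 × 0.2209 × 19 = 113.3 kips.
Base metal (shear rupture): φR_n = 0.75 × 0.6 × 70 × 0.4375 × 19 = 261.8 kips.
Governing: weld metal.

φR_n ≈ 113 kips (weld metal governs)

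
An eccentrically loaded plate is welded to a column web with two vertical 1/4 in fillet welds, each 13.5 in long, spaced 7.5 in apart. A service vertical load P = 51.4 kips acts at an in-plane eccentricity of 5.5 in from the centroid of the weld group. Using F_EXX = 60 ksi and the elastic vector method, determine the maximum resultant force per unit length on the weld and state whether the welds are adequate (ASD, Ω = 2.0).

f_max ≈ 4.05 kip/in; NOT adequate

Total weld length L_w = 27 in. Treat welds as unit-width lines.
Polar moment about centroid: J = 2[d³/12 + d(b/2)²] = 2[13.5³/12 + 13.5×3.75²] = 789.8 in³.
Direct shear f_v = P/L_w = 51.4 / 27 = 1.904 kip/in (vertical).
Torsion M = P·e = 51.4 × 5.5 = 282.7 kip·in.
Critical point at (x, y) = (3.75, 6.75) from centroid. f_tx = M·y/J = 2.416 kip/in; f_ty = M·x/J = 1.342 kip/in.
Resultant f_max = √[f_tx² + (f_v + f_ty)²] = √[2.416² + (1.904 + 1.342)²] = 4.047 kip/in.
Capacity per unit length: r_n/Ω = (1/2.0) × 0.6 × 60 × (0.707 × 0.25) = 3.181 kip/in.
4.047 > 3.181 → NOT adequate.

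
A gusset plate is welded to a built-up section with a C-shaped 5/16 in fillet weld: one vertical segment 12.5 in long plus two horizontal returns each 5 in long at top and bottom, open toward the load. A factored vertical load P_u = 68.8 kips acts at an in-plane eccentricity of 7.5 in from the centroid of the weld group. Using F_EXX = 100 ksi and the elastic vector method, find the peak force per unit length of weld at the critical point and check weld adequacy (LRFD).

f_max ≈ 8.27 kip/in; adequate

Total weld length L_w = 22.5 in. Treat welds as unit-width lines.
Centroid: x̄ = 2×5×2.5 / 22.5 = 1.111 in from the vertical weld.
Polar moment about centroid: J = I_x + I_y = [12.5³/12 + 2×5×6.25²] + [12.5×1.111² + 2(5³/12 + 5×1.389²)] = 608.9 in³.
Direct shear f_v = P/L_w = 68.8 / 22.5 = 3.058 kip/in (vertical).
Torsion M = P·e = 68.8 × 7.5 = 516 kip·in.
Critical point at (x, y) = (3.889, 6.25) from centroid. f_tx = M·y/J = 5.296 kip/in; f_ty = M·x/J = 3.295 kip/in.
Resultant f_max = √[f_tx² + (f_v + f_ty)²] = √[5.296² + (3.058 + 3.295)²] = 8.271 kip/in.
Capacity per unit length: φr_n = 0.75 × 0.6 × 100 × (0.707 × 0.3125) = 9.942 kip/in.
8.271 ≤ 9.942 → adequate.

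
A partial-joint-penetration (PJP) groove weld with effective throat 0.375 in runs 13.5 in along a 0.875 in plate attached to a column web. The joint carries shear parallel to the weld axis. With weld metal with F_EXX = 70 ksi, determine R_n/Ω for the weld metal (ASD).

R_n/Ω ≈ 106 kip

Effective throat (given) t_e = 0.375 in.
A_we = 0.375 × 13.5 = 5.062 in².
F_nw = 0.6 F_EXX = 42 ksi.
R_n/Ω = (42 × 5.062) / 2.0 = 106.3 kip.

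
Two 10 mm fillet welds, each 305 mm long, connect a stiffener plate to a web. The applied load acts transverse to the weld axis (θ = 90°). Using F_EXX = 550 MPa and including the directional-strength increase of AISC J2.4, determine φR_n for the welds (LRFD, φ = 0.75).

t_e = 0.707 × 10 = 7.07 mm; A_we = 7.07 × 610 = 4313 mm².
Directional factor: 1.0 + 0.5 sin^1.5(90°) = 1.5.
F_nw = 0.6 × 550 × 1.5 = 495 MPa.
φR_n = 0.75 × 495 × 4313 × 10⁻³ = 1601 kN.

φR_n ≈ 1600 kN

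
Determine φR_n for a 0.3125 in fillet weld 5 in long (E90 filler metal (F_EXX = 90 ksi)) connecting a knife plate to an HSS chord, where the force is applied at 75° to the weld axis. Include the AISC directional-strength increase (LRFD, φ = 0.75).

t_e = 0.707 × 0.3125 = 0.2209 in; A_we = 0.2209 × 5 = 1.105 in².
Directional factor: 1.0 + 0.5 sin^1.5(75°) = 1.475.
F_nw = 0.6 × 90 × 1.475 = 79.63 ksi.
φR_n = 0.75 × 79.63 × 1.105 = 65.98 kips.

φR_n ≈ 66 kips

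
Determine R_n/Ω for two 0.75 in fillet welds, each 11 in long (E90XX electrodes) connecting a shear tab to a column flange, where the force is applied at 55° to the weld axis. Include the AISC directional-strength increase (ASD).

R_n/Ω ≈ 432 kips

E90XX → F_EXX = 90 ksi.
t_e = 0.707 × 0.75 = 0.5302 in; A_we = 0.5302 × 22 = 11.67 in².
Directional factor: 1.0 + 0.5 sin^1.5(55°) = 1.371.
F_nw = 0.6 × 90 × 1.371 = 74.02 ksi.
R_n/Ω = (74.02 × 11.67) / 2.0 = 431.7 kips.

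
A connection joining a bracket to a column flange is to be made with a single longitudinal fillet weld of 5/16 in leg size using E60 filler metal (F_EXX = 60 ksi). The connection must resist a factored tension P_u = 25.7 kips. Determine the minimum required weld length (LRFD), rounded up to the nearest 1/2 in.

L = 4.5 in

Throat t_e = 0.707 × 0.3125 = 0.2209 in.
φr_n = 0.75 × 0.6 × 60 × 0.2209 = 5.965 kips/in.
L_req = P_u / φr_n = 25.7 / 5.965 = 4.308 in total.
Round up → use L = 4.5 in.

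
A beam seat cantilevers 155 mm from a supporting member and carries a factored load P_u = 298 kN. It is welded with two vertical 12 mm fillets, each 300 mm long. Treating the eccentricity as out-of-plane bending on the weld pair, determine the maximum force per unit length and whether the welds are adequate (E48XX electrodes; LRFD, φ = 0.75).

E48XX → F_EXX = 480 MPa.
L_w = 2 × 300 = 600 mm; section modulus (unit throat) S = 2 × L²/6 = 30000 mm².
Direct shear f_v = P/L_w = 298×10³/600 = 496.7 N/mm.
Moment M = P × e = 298×10³ × 155 = 46190000 N·mm; bending f_b = M/S = 1540 N/mm.
f_max = √(f_v² + f_b²) = √(496.7² + 1540²) = 1618 N/mm.
φr_n = 0.75 × 0.6 × 480 × (0.707 × 12) = 1833 N/mm → adequate.

f_max ≈ 1620 N/mm; adequate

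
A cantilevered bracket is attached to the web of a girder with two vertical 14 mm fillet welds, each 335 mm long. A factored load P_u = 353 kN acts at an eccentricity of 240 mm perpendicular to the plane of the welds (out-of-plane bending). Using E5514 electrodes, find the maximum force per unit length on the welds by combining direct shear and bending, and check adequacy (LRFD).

E55XX → F_EXX = 550 MPa.
L_w = 2 × 335 = 670 mm; section modulus (unit throat) S = 2 × L²/6 = 37410 mm².
Direct shear f_v = P/L_w = 353×10³/670 = 526.9 N/mm.
Moment M = P × e = 353×10³ × 240 = 84720000 N·mm; bending f_b = M/S = 2265 N/mm.
f_max = √(f_v² + f_b²) = √(526.9² + 2265²) = 2325 N/mm.
φr_n = 0.75 × 0.6 × 550 × (0.707 × 14) = 2450 N/mm → adequate.

f_max ≈ 2330 N/mm; adequate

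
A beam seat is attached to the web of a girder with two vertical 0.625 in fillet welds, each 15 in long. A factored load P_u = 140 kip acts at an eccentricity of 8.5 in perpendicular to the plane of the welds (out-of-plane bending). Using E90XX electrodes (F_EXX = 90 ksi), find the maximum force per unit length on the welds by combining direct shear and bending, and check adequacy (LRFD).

L_w = 2 × 15 = 30 in; section modulus (unit throat) S = 2 × L²/6 = 75 in².
Direct shear f_v = P/L_w = 140/30 = 4.667 kip/in.
Moment M = P × e = 140 × 8.5 = 1190 kip·in; bending f_b = M/S = 15.87 kip/in.
f_max = √(f_v² + f_b²) = √(4.667² + 15.87²) = 16.54 kip/in.
φr_n = 0.75 × 0.6 × 90 × (0.707 × 0.625) = 17.9 kip/in → adequate.

f_max ≈ 16.5 kip/in; adequate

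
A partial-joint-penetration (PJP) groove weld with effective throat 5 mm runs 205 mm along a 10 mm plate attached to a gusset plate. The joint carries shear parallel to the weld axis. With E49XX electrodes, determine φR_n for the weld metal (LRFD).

E49XX → F_EXX = 490 MPa.
Effective throat (given) t_e = 5 mm.
A_we = 5 × 205 = 1025 mm².
F_nw = 0.6 F_EXX = 294 MPa.
φR_n = 0.75 × 294 × 1025 × 10⁻³ = 226 kN.

φR_n ≈ 226 kN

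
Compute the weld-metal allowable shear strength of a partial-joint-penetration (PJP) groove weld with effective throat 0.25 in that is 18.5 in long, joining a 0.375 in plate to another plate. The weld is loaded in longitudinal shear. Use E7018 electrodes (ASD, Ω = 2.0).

R_n/Ω ≈ 97.1 kip

E70XX → F_EXX = 70 ksi.
Effective throat (given) t_e = 0.25 in.
A_we = 0.25 × 18.5 = 4.625 in².
F_nw = 0.6 F_EXX = 42 ksi.
R_n/Ω = (42 × 4.625) / 2.0 = 97.12 kip.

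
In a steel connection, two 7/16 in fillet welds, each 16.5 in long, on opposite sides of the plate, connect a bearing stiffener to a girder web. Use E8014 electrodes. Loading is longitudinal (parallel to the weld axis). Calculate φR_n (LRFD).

E80XX → F_EXX = 80 ksi.
Effective throat t_e = 0.707 × 0.4375 = 0.3093 in.
Total length L = 33 in; A_we = 0.3093 × 33 = 10.21 in².
F_nw = 0.6 F_EXX = 0.6 × 80 = 48 ksi.
φR_n = 0.75 × 48 × 10.21 = 367.5 kip.

φR_n ≈ 367 kip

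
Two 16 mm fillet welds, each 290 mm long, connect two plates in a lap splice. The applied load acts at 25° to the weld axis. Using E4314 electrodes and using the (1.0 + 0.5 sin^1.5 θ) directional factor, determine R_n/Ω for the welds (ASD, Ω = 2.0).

R_n/Ω ≈ 963 kN

E43XX → F_EXX = 430 MPa.
t_e = 0.707 × 16 = 11.31 mm; A_we = 11.31 × 580 = 6561 mm².
Directional factor: 1.0 + 0.5 sin^1.5(25°) = 1.137.
F_nw = 0.6 × 430 × 1.137 = 293.4 MPa.
R_n/Ω = (293.4 × 6561) / 2.0 × 10⁻³ = 962.6 kN.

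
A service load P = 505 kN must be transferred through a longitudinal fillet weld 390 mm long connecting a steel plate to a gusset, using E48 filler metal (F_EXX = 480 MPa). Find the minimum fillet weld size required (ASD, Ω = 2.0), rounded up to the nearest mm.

Total weld length L = 390 mm.
Required throat t_e = P × Ω / (0.6 F_EXX × L) = 505 × 2.0 / (0.6 × 480 × 390 × 10⁻³) = 8.992 mm.
Required leg w = t_e / 0.707 = 12.72 mm → use 13 mm.

w = 13 mm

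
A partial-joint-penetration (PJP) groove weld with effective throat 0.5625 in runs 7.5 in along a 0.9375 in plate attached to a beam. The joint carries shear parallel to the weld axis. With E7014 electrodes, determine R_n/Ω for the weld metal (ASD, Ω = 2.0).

R_n/Ω ≈ 88.6 kip

E70XX → F_EXX = 70 ksi.
Effective throat (given) t_e = 0.5625 in.
A_we = 0.5625 × 7.5 = 4.219 in².
F_nw = 0.6 F_EXX = 42 ksi.
R_n/Ω = (42 × 4.219) / 2.0 = 88.59 kip.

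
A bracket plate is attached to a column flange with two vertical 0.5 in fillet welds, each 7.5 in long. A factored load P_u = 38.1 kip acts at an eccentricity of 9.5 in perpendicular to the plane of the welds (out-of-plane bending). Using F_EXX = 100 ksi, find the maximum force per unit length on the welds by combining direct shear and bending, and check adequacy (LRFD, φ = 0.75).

f_max ≈ 19.5 kip/in; NOT adequate

L_w = 2 × 7.5 = 15 in; section modulus (unit throat) S = 2 × L²/6 = 18.75 in².
Direct shear f_v = P/L_w = 38.1/15 = 2.54 kip/in.
Moment M = P × e = 38.1 × 9.5 = 361.95 kip·in; bending f_b = M/S = 19.3 kip/in.
f_max = √(f_v² + f_b²) = √(2.54² + 19.3²) = 19.47 kip/in.
φr_n = 0.75 × 0.6 × 100 × (0.707 × 0.5) = 15.91 kip/in → NOT adequate.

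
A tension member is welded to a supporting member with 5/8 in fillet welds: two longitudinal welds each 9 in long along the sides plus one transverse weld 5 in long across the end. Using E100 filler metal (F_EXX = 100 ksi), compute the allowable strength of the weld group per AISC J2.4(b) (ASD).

R_n/Ω ≈ 305 kips

t_e = 0.707 × 0.625 = 0.4419 in.
R_nwl = 0.6 × 100 × 0.4419 × 18 = 477.2 kips (longitudinal, 2 welds).
R_nwt = 0.6 × 100 × 0.4419 × 5 = 132.6 kips (transverse, base value).
(i) R_nwl + R_nwt = 609.8 kips; (ii) 0.85 R_nwl + 1.5 R_nwt = 604.5 kips.
R_n = max = 609.8 kips [governs: (i)]; R_n/Ω = 304.9 kips.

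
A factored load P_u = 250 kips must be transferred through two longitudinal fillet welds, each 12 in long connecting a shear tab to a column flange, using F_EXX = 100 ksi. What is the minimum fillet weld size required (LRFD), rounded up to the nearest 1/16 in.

Total weld length L = 24 in.
Required throat t_e = P_u / (φ × 0.6 F_EXX × L) = 250 / (0.75 × 0.6 × 100 × 24) = 0.2315 in.
Required leg w = t_e / 0.707 = 0.3274 in → use 3/8 in.

w = 3/8 in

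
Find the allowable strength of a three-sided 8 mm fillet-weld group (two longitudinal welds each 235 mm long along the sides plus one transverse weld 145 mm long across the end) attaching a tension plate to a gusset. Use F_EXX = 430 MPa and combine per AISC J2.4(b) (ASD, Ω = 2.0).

t_e = 0.707 × 8 = 5.656 mm.
R_nwl = 0.6 × 430 × 5.656 × 470 × 10⁻³ = 685.8 kN (longitudinal, 2 welds).
R_nwt = 0.6 × 430 × 5.656 × 145 × 10⁻³ = 211.6 kN (transverse, base value).
(i) R_nwl + R_nwt = 897.4 kN; (ii) 0.85 R_nwl + 1.5 R_nwt = 900.4 kN.
R_n = max = 900.4 kN [governs: (ii)]; R_n/Ω = 450.2 kN.

R_n/Ω ≈ 450 kN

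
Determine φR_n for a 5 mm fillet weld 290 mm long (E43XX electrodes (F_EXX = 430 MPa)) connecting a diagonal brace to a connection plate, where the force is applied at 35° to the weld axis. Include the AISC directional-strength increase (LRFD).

φR_n ≈ 241 kN

t_e = 0.707 × 5 = 3.535 mm; A_we = 3.535 × 290 = 1025 mm².
Directional factor: 1.0 + 0.5 sin^1.5(35°) = 1.217.
F_nw = 0.6 × 430 × 1.217 = 314 MPa.
φR_n = 0.75 × 314 × 1025 × 10⁻³ = 241.5 kN.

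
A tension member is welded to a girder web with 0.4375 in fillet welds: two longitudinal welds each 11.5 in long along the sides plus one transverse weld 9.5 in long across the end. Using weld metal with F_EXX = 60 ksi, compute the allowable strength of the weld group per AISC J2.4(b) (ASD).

R_n/Ω ≈ 188 kips

t_e = 0.707 × 0.4375 = 0.3093 in.
R_nwl = 0.6 × 60 × 0.3093 × 23 = 256.1 kips (longitudinal, 2 welds).
R_nwt = 0.6 × 60 × 0.3093 × 9.5 = 105.8 kips (transverse, base value).
(i) R_nwl + R_nwt = 361.9 kips; (ii) 0.85 R_nwl + 1.5 R_nwt = 376.4 kips.
R_n = max = 376.4 kips [governs: (ii)]; R_n/Ω = 188.2 kips.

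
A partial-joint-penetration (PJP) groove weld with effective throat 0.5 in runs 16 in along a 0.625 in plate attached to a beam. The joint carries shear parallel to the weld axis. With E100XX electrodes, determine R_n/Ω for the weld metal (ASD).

E100XX → F_EXX = 100 ksi.
Effective throat (given) t_e = 0.5 in.
A_we = 0.5 × 16 = 8 in².
F_nw = 0.6 F_EXX = 60 ksi.
R_n/Ω = (60 × 8) / 2.0 = 240 kips.

R_n/Ω ≈ 240 kips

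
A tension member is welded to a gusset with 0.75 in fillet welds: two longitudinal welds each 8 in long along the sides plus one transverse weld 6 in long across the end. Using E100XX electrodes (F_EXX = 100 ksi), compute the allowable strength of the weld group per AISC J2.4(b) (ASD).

R_n/Ω ≈ 360 kip

t_e = 0.707 × 0.75 = 0.5302 in.
R_nwl = 0.6 × 100 × 0.5302 × 16 = 509 kip (longitudinal, 2 welds).
R_nwt = 0.6 × 100 × 0.5302 × 6 = 190.9 kip (transverse, base value).
(i) R_nwl + R_nwt = 699.9 kip; (ii) 0.85 R_nwl + 1.5 R_nwt = 719 kip.
R_n = max = 719 kip [governs: (ii)]; R_n/Ω = 359.5 kip.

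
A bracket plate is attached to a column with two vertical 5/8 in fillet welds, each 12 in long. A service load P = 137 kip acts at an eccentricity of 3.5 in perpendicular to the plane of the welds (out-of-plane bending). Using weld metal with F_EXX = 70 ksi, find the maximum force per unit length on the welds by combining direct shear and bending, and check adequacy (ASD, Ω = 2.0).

L_w = 2 × 12 = 24 in; section modulus (unit throat) S = 2 × L²/6 = 48 in².
Direct shear f_v = P/L_w = 137/24 = 5.708 kip/in.
Moment M = P × e = 137 × 3.5 = 479.5 kip·in; bending f_b = M/S = 9.99 kip/in.
f_max = √(f_v² + f_b²) = √(5.708² + 9.99²) = 11.51 kip/in.
r_n/Ω = (1/2.0) × 0.6 × 70 × (0.707 × 0.625) = 9.279 kip/in → NOT adequate.

f_max ≈ 11.5 kip/in; NOT adequate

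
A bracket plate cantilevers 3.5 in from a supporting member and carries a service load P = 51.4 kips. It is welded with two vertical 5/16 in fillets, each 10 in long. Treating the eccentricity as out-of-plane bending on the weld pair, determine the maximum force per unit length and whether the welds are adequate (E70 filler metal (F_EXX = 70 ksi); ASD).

L_w = 2 × 10 = 20 in; section modulus (unit throat) S = 2 × L²/6 = 33.33 in².
Direct shear f_v = P/L_w = 51.4/20 = 2.57 kip/in.
Moment M = P × e = 51.4 × 3.5 = 179.9 kip·in; bending f_b = M/S = 5.397 kip/in.
f_max = √(f_v² + f_b²) = √(2.57² + 5.397²) = 5.978 kip/in.
r_n/Ω = (1/2.0) × 0.6 × 70 × (0.707 × 0.3125) = 4.64 kip/in → NOT adequate.

f_max ≈ 5.98 kip/in; NOT adequate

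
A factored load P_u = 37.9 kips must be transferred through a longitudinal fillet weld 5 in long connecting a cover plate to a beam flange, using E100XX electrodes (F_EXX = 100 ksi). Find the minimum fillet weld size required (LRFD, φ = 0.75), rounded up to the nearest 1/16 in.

w = 1/4 in

Total weld length L = 5 in.
Required throat t_e = P_u / (φ × 0.6 F_EXX × L) = 37.9 / (0.75 × 0.6 × 100 × 5) = 0.1684 in.
Required leg w = t_e / 0.707 = 0.2383 in → use 1/4 in.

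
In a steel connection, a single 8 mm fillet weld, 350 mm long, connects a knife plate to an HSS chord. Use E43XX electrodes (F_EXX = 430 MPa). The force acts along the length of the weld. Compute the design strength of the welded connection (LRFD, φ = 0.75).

Effective throat t_e = 0.707 × 8 = 5.656 mm.
Total length L = 350 mm; A_we = 5.656 × 350 = 1980 mm².
F_nw = 0.6 F_EXX = 0.6 × 430 = 258 MPa.
φR_n = 0.75 × 258 × 1980 × 10⁻³ = 383.1 kN.

φR_n ≈ 383 kN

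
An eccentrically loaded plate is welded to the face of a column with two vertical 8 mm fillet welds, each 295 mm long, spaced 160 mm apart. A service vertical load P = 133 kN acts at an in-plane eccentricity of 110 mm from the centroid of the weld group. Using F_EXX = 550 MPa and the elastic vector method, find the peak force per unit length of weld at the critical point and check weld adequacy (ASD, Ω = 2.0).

f_max ≈ 457 N/mm; adequate

Total weld length L_w = 590 mm. Treat welds as unit-width lines.
Polar moment about centroid: J = 2[d³/12 + d(b/2)²] = 2[295³/12 + 295×80²] = 8055000 mm³.
Direct shear f_v = P/L_w = 133×10³ / 590 = 225.4 N/mm (vertical).
Torsion M = P·e = 133×10³ × 110 = 14630000 N·mm.
Critical point at (x, y) = (80, 147.5) from centroid. f_tx = M·y/J = 267.9 N/mm; f_ty = M·x/J = 145.3 N/mm.
Resultant f_max = √[f_tx² + (f_v + f_ty)²] = √[267.9² + (225.4 + 145.3)²] = 457.4 N/mm.
Capacity per unit length: r_n/Ω = (1/2.0) × 0.6 × 550 × (0.707 × 8) = 933.2 N/mm.
457.4 ≤ 933.2 → adequate.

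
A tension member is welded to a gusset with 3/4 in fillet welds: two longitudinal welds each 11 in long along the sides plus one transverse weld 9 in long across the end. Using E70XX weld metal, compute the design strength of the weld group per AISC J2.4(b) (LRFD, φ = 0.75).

φR_n ≈ 538 kip

E70XX → F_EXX = 70 ksi.
t_e = 0.707 × 0.75 = 0.5302 in.
R_nwl = 0.6 × 70 × 0.5302 × 22 = 490 kip (longitudinal, 2 welds).
R_nwt = 0.6 × 70 × 0.5302 × 9 = 200.4 kip (transverse, base value).
(i) R_nwl + R_nwt = 690.4 kip; (ii) 0.85 R_nwl + 1.5 R_nwt = 717.1 kip.
R_n = max = 717.1 kip [governs: (ii)]; φR_n = 537.8 kip.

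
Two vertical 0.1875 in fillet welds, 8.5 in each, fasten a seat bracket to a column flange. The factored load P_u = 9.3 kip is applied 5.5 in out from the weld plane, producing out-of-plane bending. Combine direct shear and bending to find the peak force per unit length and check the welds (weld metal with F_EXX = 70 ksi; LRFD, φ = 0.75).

L_w = 2 × 8.5 = 17 in; section modulus (unit throat) S = 2 × L²/6 = 24.08 in².
Direct shear f_v = P/L_w = 9.3/17 = 0.5471 kip/in.
Moment M = P × e = 9.3 × 5.5 = 51.15 kip·in; bending f_b = M/S = 2.124 kip/in.
f_max = √(f_v² + f_b²) = √(0.5471² + 2.124²) = 2.193 kip/in.
φr_n = 0.75 × 0.6 × 70 × (0.707 × 0.1875) = 4.176 kip/in → adequate.

f_max ≈ 2.19 kip/in; adequate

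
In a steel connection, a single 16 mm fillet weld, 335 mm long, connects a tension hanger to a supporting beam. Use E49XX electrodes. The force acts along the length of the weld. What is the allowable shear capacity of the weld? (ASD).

E49XX → F_EXX = 490 MPa.
Effective throat t_e = 0.707 × 16 = 11.31 mm.
Total length L = 335 mm; A_we = 11.31 × 335 = 3790 mm².
F_nw = 0.6 F_EXX = 0.6 × 490 = 294 MPa.
R_n = 294 × 3790 × 10⁻³ = 1114 kN; R_n/Ω = 1114/2.0 = 557.1 kN.

R_n/Ω ≈ 557 kN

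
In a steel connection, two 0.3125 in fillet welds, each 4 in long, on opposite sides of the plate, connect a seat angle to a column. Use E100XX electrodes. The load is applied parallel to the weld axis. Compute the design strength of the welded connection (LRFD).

φR_n ≈ 79.5 kip

E100XX → F_EXX = 100 ksi.
Effective throat t_e = 0.707 × 0.3125 = 0.2209 in.
Total length L = 8 in; A_we = 0.2209 × 8 = 1.767 in².
F_nw = 0.6 F_EXX = 0.6 × 100 = 60 ksi.
φR_n = 0.75 × 60 × 1.767 = 79.54 kip.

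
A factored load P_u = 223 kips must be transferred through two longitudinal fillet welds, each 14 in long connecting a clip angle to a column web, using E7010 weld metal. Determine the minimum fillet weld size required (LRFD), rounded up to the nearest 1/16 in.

w = 3/8 in

E70XX → F_EXX = 70 ksi.
Total weld length L = 28 in.
Required throat t_e = P_u / (φ × 0.6 F_EXX × L) = 223 / (0.75 × 0.6 × 70 × 28) = 0.2528 in.
Required leg w = t_e / 0.707 = 0.3576 in → use 3/8 in.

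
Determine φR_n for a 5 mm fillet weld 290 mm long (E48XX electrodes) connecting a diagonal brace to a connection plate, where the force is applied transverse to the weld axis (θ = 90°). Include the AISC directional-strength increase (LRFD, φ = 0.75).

φR_n ≈ 332 kN

E48XX → F_EXX = 480 MPa.
t_e = 0.707 × 5 = 3.535 mm; A_we = 3.535 × 290 = 1025 mm².
Directional factor: 1.0 + 0.5 sin^1.5(90°) = 1.5.
F_nw = 0.6 × 480 × 1.5 = 432 MPa.
φR_n = 0.75 × 432 × 1025 × 10⁻³ = 332.1 kN.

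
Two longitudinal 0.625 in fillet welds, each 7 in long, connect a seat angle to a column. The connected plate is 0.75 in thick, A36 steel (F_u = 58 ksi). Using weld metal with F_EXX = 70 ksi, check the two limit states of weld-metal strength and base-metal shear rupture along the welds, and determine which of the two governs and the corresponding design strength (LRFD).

t_e = 0.707 × 0.625 = 0.4419 in; L = 14 in.
Weld metal: φR_n = 0.75 × 0.6 × 70 × 0.4419 × 14 = 194.9 kip.
Base metal (shear rupture): φR_n = 0.75 × 0.6 × 58 × 0.75 × 14 = 274 kip.
Governing: weld metal.

φR_n ≈ 195 kip (weld metal governs)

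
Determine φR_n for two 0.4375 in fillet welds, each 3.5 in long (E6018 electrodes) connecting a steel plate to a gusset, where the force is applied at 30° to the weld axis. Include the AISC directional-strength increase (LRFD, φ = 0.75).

φR_n ≈ 68.8 kips

E60XX → F_EXX = 60 ksi.
t_e = 0.707 × 0.4375 = 0.3093 in; A_we = 0.3093 × 7 = 2.165 in².
Directional factor: 1.0 + 0.5 sin^1.5(30°) = 1.177.
F_nw = 0.6 × 60 × 1.177 = 42.36 ksi.
φR_n = 0.75 × 42.36 × 2.165 = 68.79 kips.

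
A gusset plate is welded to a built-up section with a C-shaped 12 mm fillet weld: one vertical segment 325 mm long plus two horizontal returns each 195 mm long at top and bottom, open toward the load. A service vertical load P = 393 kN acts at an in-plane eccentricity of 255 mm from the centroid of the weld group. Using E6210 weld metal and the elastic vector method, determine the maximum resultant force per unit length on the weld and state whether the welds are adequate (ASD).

f_max ≈ 1760 N/mm; NOT adequate

E62XX → F_EXX = 620 MPa.
Total weld length L_w = 715 mm. Treat welds as unit-width lines.
Centroid: x̄ = 2×195×97.5 / 715 = 53.18 mm from the vertical weld.
Polar moment about centroid: J = I_x + I_y = [325³/12 + 2×195×162.5²] + [325×53.18² + 2(195³/12 + 195×44.32²)] = 16080000 mm³.
Direct shear f_v = P/L_w = 393×10³ / 715 = 549.7 N/mm (vertical).
Torsion M = P·e = 393×10³ × 255 = 100220000 N·mm.
Critical point at (x, y) = (141.8, 162.5) from centroid. f_tx = M·y/J = 1013 N/mm; f_ty = M·x/J = 883.8 N/mm.
Resultant f_max = √[f_tx² + (f_v + f_ty)²] = √[1013² + (549.7 + 883.8)²] = 1755 N/mm.
Capacity per unit length: r_n/Ω = (1/2.0) × 0.6 × 620 × (0.707 × 12) = 1578 N/mm.
1755 > 1578 → NOT adequate.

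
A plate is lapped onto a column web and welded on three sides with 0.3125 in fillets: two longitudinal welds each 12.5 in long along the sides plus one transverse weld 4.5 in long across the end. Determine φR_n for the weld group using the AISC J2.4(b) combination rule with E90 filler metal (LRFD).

E90XX → F_EXX = 90 ksi.
t_e = 0.707 × 0.3125 = 0.2209 in.
R_nwl = 0.6 × 90 × 0.2209 × 25 = 298.3 kips (longitudinal, 2 welds).
R_nwt = 0.6 × 90 × 0.2209 × 4.5 = 53.69 kips (transverse, base value).
(i) R_nwl + R_nwt = 352 kips; (ii) 0.85 R_nwl + 1.5 R_nwt = 334.1 kips.
R_n = max = 352 kips [governs: (i)]; φR_n = 264 kips.

φR_n ≈ 264 kips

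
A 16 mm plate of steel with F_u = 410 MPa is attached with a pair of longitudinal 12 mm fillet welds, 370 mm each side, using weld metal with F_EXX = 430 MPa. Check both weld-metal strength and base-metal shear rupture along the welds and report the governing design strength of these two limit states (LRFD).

t_e = 0.707 × 12 = 8.484 mm; L = 740 mm.
Weld metal: φR_n = 0.75 × 0.6 × 430 × 8.484 × 740 × 10⁻³ = 1215 kN.
Base metal (shear rupture): φR_n = 0.75 × 0.6 × 410 × 16 × 740 × 10⁻³ = 2184 kN.
Governing: weld metal.

φR_n ≈ 1210 kN (weld metal governs)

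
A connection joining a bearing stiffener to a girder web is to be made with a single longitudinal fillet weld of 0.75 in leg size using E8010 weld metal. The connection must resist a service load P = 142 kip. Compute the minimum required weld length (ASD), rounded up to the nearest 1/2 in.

E80XX → F_EXX = 80 ksi.
Throat t_e = 0.707 × 0.75 = 0.5302 in.
r_n/Ω = (0.6 × 80 × 0.5302) / 2.0 = 12.73 kip/in.
L_req = P / (r_n/Ω) = 142 / 12.73 = 11.16 in total.
Round up → use L = 11.5 in.

L = 11.5 in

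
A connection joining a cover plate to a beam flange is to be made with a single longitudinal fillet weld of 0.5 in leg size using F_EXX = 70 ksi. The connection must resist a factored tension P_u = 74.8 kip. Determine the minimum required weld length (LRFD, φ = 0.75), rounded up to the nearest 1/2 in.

Throat t_e = 0.707 × 0.5 = 0.3535 in.
φr_n = 0.75 × 0.6 × 70 × 0.3535 = 11.14 kip/in.
L_req = P_u / φr_n = 74.8 / 11.14 = 6.717 in total.
Round up → use L = 7 in.

L = 7 in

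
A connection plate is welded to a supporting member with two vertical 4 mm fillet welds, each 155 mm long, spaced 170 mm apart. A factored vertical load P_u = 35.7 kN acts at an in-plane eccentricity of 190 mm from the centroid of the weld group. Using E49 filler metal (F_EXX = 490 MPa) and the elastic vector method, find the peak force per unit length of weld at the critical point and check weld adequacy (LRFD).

Total weld length L_w = 310 mm. Treat welds as unit-width lines.
Polar moment about centroid: J = 2[d³/12 + d(b/2)²] = 2[155³/12 + 155×85²] = 2860000 mm³.
Direct shear f_v = P/L_w = 35.7×10³ / 310 = 115.2 N/mm (vertical).
Torsion M = P·e = 35.7×10³ × 190 = 6783000 N·mm.
Critical point at (x, y) = (85, 77.5) from centroid. f_tx = M·y/J = 183.8 N/mm; f_ty = M·x/J = 201.6 N/mm.
Resultant f_max = √[f_tx² + (f_v + f_ty)²] = √[183.8² + (115.2 + 201.6)²] = 366.2 N/mm.
Capacity per unit length: φr_n = 0.75 × 0.6 × 490 × (0.707 × 4) = 623.6 N/mm.
366.2 ≤ 623.6 → adequate.

f_max ≈ 366 N/mm; adequate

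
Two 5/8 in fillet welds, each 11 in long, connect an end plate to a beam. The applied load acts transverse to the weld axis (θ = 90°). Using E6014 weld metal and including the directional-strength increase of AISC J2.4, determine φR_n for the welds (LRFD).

φR_n ≈ 394 kip

E60XX → F_EXX = 60 ksi.
t_e = 0.707 × 0.625 = 0.4419 in; A_we = 0.4419 × 22 = 9.721 in².
Directional factor: 1.0 + 0.5 sin^1.5(90°) = 1.5.
F_nw = 0.6 × 60 × 1.5 = 54 ksi.
φR_n = 0.75 × 54 × 9.721 = 393.7 kip.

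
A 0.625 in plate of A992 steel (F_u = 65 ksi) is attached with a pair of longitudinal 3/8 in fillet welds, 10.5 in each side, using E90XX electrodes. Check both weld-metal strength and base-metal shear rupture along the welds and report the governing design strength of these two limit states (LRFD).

E90XX → F_EXX = 90 ksi.
t_e = 0.707 × 0.375 = 0.2651 in; L = 21 in.
Weld metal: φR_n = 0.75 × 0.6 × 90 × 0.2651 × 21 = 225.5 kips.
Base metal (shear rupture): φR_n = 0.75 × 0.6 × 65 × 0.625 × 21 = 383.9 kips.
Governing: weld metal.

φR_n ≈ 225 kips (weld metal governs)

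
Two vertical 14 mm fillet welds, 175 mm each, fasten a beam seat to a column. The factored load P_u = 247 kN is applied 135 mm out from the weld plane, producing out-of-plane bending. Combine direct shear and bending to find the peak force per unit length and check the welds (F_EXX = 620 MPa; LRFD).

f_max ≈ 3340 N/mm; NOT adequate

L_w = 2 × 175 = 350 mm; section modulus (unit throat) S = 2 × L²/6 = 10210 mm².
Direct shear f_v = P/L_w = 247×10³/350 = 705.7 N/mm.
Moment M = P × e = 247×10³ × 135 = 33345000 N·mm; bending f_b = M/S = 3266 N/mm.
f_max = √(f_v² + f_b²) = √(705.7² + 3266²) = 3342 N/mm.
φr_n = 0.75 × 0.6 × 620 × (0.707 × 14) = 2762 N/mm → NOT adequate.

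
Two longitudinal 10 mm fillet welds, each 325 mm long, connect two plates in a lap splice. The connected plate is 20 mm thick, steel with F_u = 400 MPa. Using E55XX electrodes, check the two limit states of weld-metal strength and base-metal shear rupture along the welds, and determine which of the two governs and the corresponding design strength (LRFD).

φR_n ≈ 1140 kN (weld metal governs)

E55XX → F_EXX = 550 MPa.
t_e = 0.707 × 10 = 7.07 mm; L = 650 mm.
Weld metal: φR_n = 0.75 × 0.6 × 550 × 7.07 × 650 × 10⁻³ = 1137 kN.
Base metal (shear rupture): φR_n = 0.75 × 0.6 × 400 × 20 × 650 × 10⁻³ = 2340 kN.
Governing: weld metal.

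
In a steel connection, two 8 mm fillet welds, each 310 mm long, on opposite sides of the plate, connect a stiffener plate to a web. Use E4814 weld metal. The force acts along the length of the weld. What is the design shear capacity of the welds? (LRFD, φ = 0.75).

φR_n ≈ 757 kN

E48XX → F_EXX = 480 MPa.
Effective throat t_e = 0.707 × 8 = 5.656 mm.
Total length L = 620 mm; A_we = 5.656 × 620 = 3507 mm².
F_nw = 0.6 F_EXX = 0.6 × 480 = 288 MPa.
φR_n = 0.75 × 288 × 3507 × 10⁻³ = 757.5 kN.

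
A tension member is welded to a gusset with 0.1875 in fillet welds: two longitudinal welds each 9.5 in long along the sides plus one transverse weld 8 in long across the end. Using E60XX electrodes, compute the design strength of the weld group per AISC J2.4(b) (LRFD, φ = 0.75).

φR_n ≈ 101 kip

E60XX → F_EXX = 60 ksi.
t_e = 0.707 × 0.1875 = 0.1326 in.
R_nwl = 0.6 × 60 × 0.1326 × 19 = 90.67 kip (longitudinal, 2 welds).
R_nwt = 0.6 × 60 × 0.1326 × 8 = 38.18 kip (transverse, base value).
(i) R_nwl + R_nwt = 128.9 kip; (ii) 0.85 R_nwl + 1.5 R_nwt = 134.3 kip.
R_n = max = 134.3 kip [governs: (ii)]; φR_n = 100.8 kip.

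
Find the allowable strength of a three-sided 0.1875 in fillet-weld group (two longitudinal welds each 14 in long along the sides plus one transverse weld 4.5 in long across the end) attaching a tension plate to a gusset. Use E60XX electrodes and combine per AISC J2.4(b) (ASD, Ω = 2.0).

R_n/Ω ≈ 77.5 kips

E60XX → F_EXX = 60 ksi.
t_e = 0.707 × 0.1875 = 0.1326 in.
R_nwl = 0.6 × 60 × 0.1326 × 28 = 133.6 kips (longitudinal, 2 welds).
R_nwt = 0.6 × 60 × 0.1326 × 4.5 = 21.48 kips (transverse, base value).
(i) R_nwl + R_nwt = 155.1 kips; (ii) 0.85 R_nwl + 1.5 R_nwt = 145.8 kips.
R_n = max = 155.1 kips [governs: (i)]; R_n/Ω = 77.55 kips.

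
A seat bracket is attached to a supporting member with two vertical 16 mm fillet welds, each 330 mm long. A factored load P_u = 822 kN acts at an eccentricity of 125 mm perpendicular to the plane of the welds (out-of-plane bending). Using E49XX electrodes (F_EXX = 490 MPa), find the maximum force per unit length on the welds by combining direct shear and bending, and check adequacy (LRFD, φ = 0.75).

L_w = 2 × 330 = 660 mm; section modulus (unit throat) S = 2 × L²/6 = 36300 mm².
Direct shear f_v = P/L_w = 822×10³/660 = 1245 N/mm.
Moment M = P × e = 822×10³ × 125 = 102750000 N·mm; bending f_b = M/S = 2831 N/mm.
f_max = √(f_v² + f_b²) = √(1245² + 2831²) = 3092 N/mm.
φr_n = 0.75 × 0.6 × 490 × (0.707 × 16) = 2494 N/mm → NOT adequate.

f_max ≈ 3090 N/mm; NOT adequate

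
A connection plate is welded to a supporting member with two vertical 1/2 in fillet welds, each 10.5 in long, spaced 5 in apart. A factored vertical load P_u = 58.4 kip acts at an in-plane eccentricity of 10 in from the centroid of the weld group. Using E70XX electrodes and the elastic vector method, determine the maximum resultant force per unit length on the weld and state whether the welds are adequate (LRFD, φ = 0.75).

f_max ≈ 11.9 kip/in; NOT adequate

E70XX → F_EXX = 70 ksi.
Total weld length L_w = 21 in. Treat welds as unit-width lines.
Polar moment about centroid: J = 2[d³/12 + d(b/2)²] = 2[10.5³/12 + 10.5×2.5²] = 324.2 in³.
Direct shear f_v = P/L_w = 58.4 / 21 = 2.781 kip/in (vertical).
Torsion M = P·e = 58.4 × 10 = 584 kip·in.
Critical point at (x, y) = (2.5, 5.25) from centroid. f_tx = M·y/J = 9.457 kip/in; f_ty = M·x/J = 4.504 kip/in.
Resultant f_max = √[f_tx² + (f_v + f_ty)²] = √[9.457² + (2.781 + 4.504)²] = 11.94 kip/in.
Capacity per unit length: φr_n = 0.75 × 0.6 × 70 × (0.707 × 0.5) = 11.14 kip/in.
11.94 > 11.14 → NOT adequate.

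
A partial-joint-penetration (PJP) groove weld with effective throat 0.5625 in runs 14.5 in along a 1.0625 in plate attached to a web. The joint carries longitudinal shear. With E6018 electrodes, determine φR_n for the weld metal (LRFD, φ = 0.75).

E60XX → F_EXX = 60 ksi.
Effective throat (given) t_e = 0.5625 in.
A_we = 0.5625 × 14.5 = 8.156 in².
F_nw = 0.6 F_EXX = 36 ksi.
φR_n = 0.75 × 36 × 8.156 = 220.2 kip.

φR_n ≈ 220 kip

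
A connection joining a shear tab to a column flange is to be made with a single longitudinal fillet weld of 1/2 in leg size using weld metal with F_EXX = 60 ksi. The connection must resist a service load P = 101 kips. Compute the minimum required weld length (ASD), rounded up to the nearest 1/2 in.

Throat t_e = 0.707 × 0.5 = 0.3535 in.
r_n/Ω = (0.6 × 60 × 0.3535) / 2.0 = 6.363 kip/in.
L_req = P / (r_n/Ω) = 101 / 6.363 = 15.87 in total.
Round up → use L = 16 in.

L = 16 in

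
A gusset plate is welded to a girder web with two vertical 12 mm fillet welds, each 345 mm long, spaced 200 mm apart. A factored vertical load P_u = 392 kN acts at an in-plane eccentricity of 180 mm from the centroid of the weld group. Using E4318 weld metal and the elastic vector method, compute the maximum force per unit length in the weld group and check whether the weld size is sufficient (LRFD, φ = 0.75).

f_max ≈ 1400 N/mm; adequate

E43XX → F_EXX = 430 MPa.
Total weld length L_w = 690 mm. Treat welds as unit-width lines.
Polar moment about centroid: J = 2[d³/12 + d(b/2)²] = 2[345³/12 + 345×100²] = 13740000 mm³.
Direct shear f_v = P/L_w = 392×10³ / 690 = 568.1 N/mm (vertical).
Torsion M = P·e = 392×10³ × 180 = 70560000 N·mm.
Critical point at (x, y) = (100, 172.5) from centroid. f_tx = M·y/J = 885.6 N/mm; f_ty = M·x/J = 513.4 N/mm.
Resultant f_max = √[f_tx² + (f_v + f_ty)²] = √[885.6² + (568.1 + 513.4)²] = 1398 N/mm.
Capacity per unit length: φr_n = 0.75 × 0.6 × 430 × (0.707 × 12) = 1642 N/mm.
1398 ≤ 1642 → adequate.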